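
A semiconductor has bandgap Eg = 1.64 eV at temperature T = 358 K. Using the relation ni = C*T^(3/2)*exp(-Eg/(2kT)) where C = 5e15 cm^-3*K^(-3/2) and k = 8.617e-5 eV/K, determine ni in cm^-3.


Step 1: Compute kT = 8.617e-5 * 358 = 0.03084886 eV
Step 2: Exponent = -Eg/(2kT) = -1.64/(2*0.03084886) = -26.58121
Step 3: T^(3/2) = 358^1.5 = 6773.68
Step 4: ni = 5e15 * 6773.68 * exp(-26.58121) = 9.68e+07 cm^-3

9.68e+07


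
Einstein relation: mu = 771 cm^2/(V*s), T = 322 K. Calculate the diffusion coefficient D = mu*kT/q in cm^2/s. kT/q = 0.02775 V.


Step 1: D = mu * (kT/q)
Step 2: D = 771 * 0.02775
Step 3: D = 21.4 cm^2/s

21.4


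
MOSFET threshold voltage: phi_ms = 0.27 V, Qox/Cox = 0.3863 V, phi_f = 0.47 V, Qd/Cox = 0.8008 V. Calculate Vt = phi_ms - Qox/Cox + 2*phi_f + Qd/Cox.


Step 1: Vt = phi_ms - Qox/Cox + 2*phi_f + Qd/Cox
Step 2: Vt = 0.27 - 0.3863 + 2*0.47 + 0.8008
Step 3: Vt = 0.27 - 0.3863 + 0.94 + 0.8008
Step 4: Vt = 1.6245 V

1.6245


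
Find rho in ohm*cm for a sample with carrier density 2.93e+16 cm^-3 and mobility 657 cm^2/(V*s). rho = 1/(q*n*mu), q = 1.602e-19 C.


Step 1: sigma = q * n * mu = 1.602e-19 * 2.93e+16 * 657 = 3.08387e+00 S/cm
Step 2: rho = 1 / sigma = 1 / 3.08387e+00 = 0.3243 ohm*cm

0.3243


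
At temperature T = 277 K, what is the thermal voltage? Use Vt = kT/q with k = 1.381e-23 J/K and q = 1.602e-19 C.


Step 1: kT = 1.381e-23 * 277 = 3.82537e-21 J
Step 2: Vt = kT/q = 3.82537e-21 / 1.602e-19
Step 3: Vt = 0.02388 V

0.02388


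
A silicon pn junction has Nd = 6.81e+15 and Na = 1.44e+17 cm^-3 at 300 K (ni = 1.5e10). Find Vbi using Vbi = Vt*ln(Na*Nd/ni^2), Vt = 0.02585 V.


Step 1: Compute Na*Nd/ni^2 = 1.44e+17 * 6.81e+15 / (1.5e10)^2 = 4.3584e+12
Step 2: ln(4.3584e+12) = 29.1031
Step 3: Vbi = 0.02585 * 29.1031 = 0.752 V

0.752


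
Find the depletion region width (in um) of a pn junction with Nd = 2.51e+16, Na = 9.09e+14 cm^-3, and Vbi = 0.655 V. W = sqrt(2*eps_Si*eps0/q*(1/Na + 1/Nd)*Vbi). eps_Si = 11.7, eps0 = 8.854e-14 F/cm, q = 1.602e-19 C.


Step 1: 1/Na + 1/Nd = 1/9.09e+14 + 1/2.51e+16 = 1.13995e-15
Step 2: 2*eps*eps0/q = 2*11.7*8.854e-14/1.602e-19 = 1.293281e+07
Step 3: W^2 = 1.293281e+07 * 1.13995e-15 * 0.655 = 9.65651e-09
Step 4: W = sqrt(9.65651e-09) = 9.827e-05 cm = 0.9827 um

0.9827


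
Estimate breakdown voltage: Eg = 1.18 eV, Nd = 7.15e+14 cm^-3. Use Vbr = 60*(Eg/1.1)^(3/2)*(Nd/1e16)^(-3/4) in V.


Step 1: Eg/1.1 = 1.18/1.1 = 1.072727
Step 2: (Eg/1.1)^1.5 = 1.072727^1.5 = 1.111051
Step 3: (Nd/1e16)^(-0.75) = (0.0715)^(-0.75) = 7.232201
Step 4: Vbr = 60 * 1.111051 * 7.232201 = 482.1 V

482.1


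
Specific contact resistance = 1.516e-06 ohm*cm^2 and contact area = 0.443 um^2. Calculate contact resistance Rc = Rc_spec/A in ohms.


Step 1: Convert area to cm^2: 0.443 um^2 = 4.4300e-09 cm^2
Step 2: Rc = Rc_spec / A = 1.516e-06 / 4.4300e-09
Step 3: Rc = 3.42e+02 ohms

3.42e+02


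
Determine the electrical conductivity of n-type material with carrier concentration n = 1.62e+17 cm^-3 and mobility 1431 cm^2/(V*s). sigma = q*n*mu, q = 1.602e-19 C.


Step 1: sigma = q * n * mu
Step 2: sigma = 1.602e-19 * 1.62e+17 * 1431
Step 3: sigma = 3.714e+01 S/cm

3.714e+01


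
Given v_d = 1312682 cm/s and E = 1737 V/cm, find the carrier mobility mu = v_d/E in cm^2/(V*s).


Step 1: mu = v_d / E
Step 2: mu = 1312682 / 1737
Step 3: mu = 755.72 cm^2/(V*s)

755.72


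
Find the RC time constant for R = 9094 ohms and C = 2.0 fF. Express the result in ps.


Step 1: tau = R * C
Step 2: tau = 9094 * 2.0 fF = 9094 * 2.0e-15 F
Step 3: tau = 1.8188e-11 s = 18.188 ps

18.188


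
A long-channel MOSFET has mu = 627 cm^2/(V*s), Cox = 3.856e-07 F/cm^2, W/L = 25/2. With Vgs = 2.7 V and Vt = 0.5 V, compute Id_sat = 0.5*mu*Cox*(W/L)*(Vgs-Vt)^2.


Step 1: Overdrive voltage Vov = Vgs - Vt = 2.7 - 0.5 = 2.2 V
Step 2: W/L = 25/2 = 12.5
Step 3: Id = 0.5 * 627 * 3.856e-07 * 12.5 * 2.2^2
Step 4: Id = 7.31e-03 A

7.31e-03


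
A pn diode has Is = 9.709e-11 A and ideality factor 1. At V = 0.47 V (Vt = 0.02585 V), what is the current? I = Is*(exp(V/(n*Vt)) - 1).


Step 1: V/(n*Vt) = 0.47/(1*0.02585) = 18.1818
Step 2: exp(18.1818) = 7.8751e+07
Step 3: I = 9.709e-11 * (7.8751e+07 - 1) = 7.65e-03 A

7.65e-03


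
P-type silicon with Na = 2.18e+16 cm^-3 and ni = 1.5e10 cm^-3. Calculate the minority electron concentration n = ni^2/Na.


Step 1: Majority hole concentration p ≈ Na = 2.18e+16 cm^-3
Step 2: n = ni^2 / Na = (1.5e10)^2 / 2.18e+16
Step 3: n = 1.03e+04 cm^-3

1.03e+04


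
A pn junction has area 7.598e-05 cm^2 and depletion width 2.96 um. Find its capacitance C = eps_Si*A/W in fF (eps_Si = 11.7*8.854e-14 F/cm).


Step 1: eps_Si = 11.7 * 8.854e-14 = 1.035918e-12 F/cm
Step 2: W in cm = 2.96 * 1e-4 = 2.96e-04 cm
Step 3: C = 1.035918e-12 * 7.598e-05 / 2.96e-04 = 2.659090e-13 F
Step 4: C = 265.91 fF

265.91


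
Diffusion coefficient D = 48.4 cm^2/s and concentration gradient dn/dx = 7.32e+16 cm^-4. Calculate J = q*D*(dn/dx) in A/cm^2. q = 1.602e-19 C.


Step 1: J = q * D * (dn/dx)
Step 2: J = 1.602e-19 * 48.4 * 7.32e+16
Step 3: J = 5.68e-01 A/cm^2

5.68e-01


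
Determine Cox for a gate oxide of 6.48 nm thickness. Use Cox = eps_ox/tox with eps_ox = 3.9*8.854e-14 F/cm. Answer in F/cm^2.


Step 1: eps_ox = 3.9 * 8.854e-14 = 3.45306e-13 F/cm
Step 2: tox in cm = 6.48 nm * 1e-7 = 6.4800e-07 cm
Step 3: Cox = 3.45306e-13 / 6.4800e-07 = 5.33e-07 F/cm^2

5.33e-07


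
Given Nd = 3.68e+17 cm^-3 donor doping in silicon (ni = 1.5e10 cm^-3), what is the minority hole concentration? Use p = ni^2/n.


Step 1: Since Nd >> ni, n ≈ Nd = 3.68e+17 cm^-3
Step 2: p = ni^2 / n = (1.5e10)^2 / 3.68e+17
Step 3: p = 2.25e20 / 3.68e+17 = 6.11e+02 cm^-3

6.11e+02


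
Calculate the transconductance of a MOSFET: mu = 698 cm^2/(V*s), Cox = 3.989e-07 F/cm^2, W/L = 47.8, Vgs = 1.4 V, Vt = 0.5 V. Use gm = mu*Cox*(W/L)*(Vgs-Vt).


Step 1: Vov = Vgs - Vt = 1.4 - 0.5 = 0.9 V
Step 2: gm = mu * Cox * (W/L) * Vov
Step 3: gm = 698 * 3.989e-07 * 47.8 * 0.9 = 1.20e-02 S

1.20e-02


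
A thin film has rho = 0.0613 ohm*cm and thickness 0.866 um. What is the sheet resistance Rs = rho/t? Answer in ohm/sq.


Step 1: Convert thickness to cm: t = 0.866 um = 8.6600e-05 cm
Step 2: Rs = rho / t = 0.0613 / 8.6600e-05
Step 3: Rs = 707.9 ohm/sq

707.9


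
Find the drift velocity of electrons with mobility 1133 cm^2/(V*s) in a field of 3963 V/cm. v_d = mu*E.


Step 1: v_d = mu * E
Step 2: v_d = 1133 * 3963 = 4490079
Step 3: v_d = 4.49e+06 cm/s

4.49e+06


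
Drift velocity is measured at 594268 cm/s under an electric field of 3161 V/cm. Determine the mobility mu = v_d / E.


Step 1: mu = v_d / E
Step 2: mu = 594268 / 3161
Step 3: mu = 188.0 cm^2/(V*s)

188.0


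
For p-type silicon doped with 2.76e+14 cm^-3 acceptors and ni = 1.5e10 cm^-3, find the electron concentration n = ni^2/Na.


Step 1: Majority hole concentration p ≈ Na = 2.76e+14 cm^-3
Step 2: n = ni^2 / Na = (1.5e10)^2 / 2.76e+14
Step 3: n = 8.15e+05 cm^-3

8.15e+05


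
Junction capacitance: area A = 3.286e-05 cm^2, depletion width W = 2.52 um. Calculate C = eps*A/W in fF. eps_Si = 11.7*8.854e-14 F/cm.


Step 1: eps_Si = 11.7 * 8.854e-14 = 1.035918e-12 F/cm
Step 2: W in cm = 2.52 * 1e-4 = 2.52e-04 cm
Step 3: C = 1.035918e-12 * 3.286e-05 / 2.52e-04 = 1.350804e-13 F
Step 4: C = 135.08 fF

135.08


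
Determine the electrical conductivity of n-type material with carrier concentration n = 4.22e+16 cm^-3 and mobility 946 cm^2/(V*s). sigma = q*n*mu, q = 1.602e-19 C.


Step 1: sigma = q * n * mu
Step 2: sigma = 1.602e-19 * 4.22e+16 * 946
Step 3: sigma = 6.395e+00 S/cm

6.395e+00


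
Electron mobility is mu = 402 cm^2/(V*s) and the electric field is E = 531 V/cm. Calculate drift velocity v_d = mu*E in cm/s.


Step 1: v_d = mu * E
Step 2: v_d = 402 * 531 = 213462
Step 3: v_d = 2.13e+05 cm/s

2.13e+05


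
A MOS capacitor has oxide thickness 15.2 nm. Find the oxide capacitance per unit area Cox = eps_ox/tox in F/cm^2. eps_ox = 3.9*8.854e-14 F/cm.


Step 1: eps_ox = 3.9 * 8.854e-14 = 3.45306e-13 F/cm
Step 2: tox in cm = 15.2 nm * 1e-7 = 1.5200e-06 cm
Step 3: Cox = 3.45306e-13 / 1.5200e-06 = 2.27e-07 F/cm^2

2.27e-07


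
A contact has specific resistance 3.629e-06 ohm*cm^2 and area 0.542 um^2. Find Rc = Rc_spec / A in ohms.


Step 1: Convert area to cm^2: 0.542 um^2 = 5.4200e-09 cm^2
Step 2: Rc = Rc_spec / A = 3.629e-06 / 5.4200e-09
Step 3: Rc = 6.70e+02 ohms

6.70e+02


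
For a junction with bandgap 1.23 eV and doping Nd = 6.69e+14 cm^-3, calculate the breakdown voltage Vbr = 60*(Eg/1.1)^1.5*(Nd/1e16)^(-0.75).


Step 1: Eg/1.1 = 1.23/1.1 = 1.118182
Step 2: (Eg/1.1)^1.5 = 1.118182^1.5 = 1.182412
Step 3: (Nd/1e16)^(-0.75) = (0.0669)^(-0.75) = 7.602045
Step 4: Vbr = 60 * 1.182412 * 7.602045 = 539.3 V

539.3


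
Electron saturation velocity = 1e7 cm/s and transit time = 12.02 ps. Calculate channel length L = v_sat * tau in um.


Step 1: tau in seconds = 12.02 ps * 1e-12 = 1.2020e-11 s
Step 2: L = v_sat * tau = 1e7 * 1.2020e-11 = 1.2020e-04 cm
Step 3: L in um = 1.2020e-04 * 1e4 = 1.202 um

1.202


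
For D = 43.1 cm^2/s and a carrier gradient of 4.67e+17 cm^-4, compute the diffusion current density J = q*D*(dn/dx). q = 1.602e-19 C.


Step 1: J = q * D * (dn/dx)
Step 2: J = 1.602e-19 * 43.1 * 4.67e+17
Step 3: J = 3.22e+00 A/cm^2

3.22e+00


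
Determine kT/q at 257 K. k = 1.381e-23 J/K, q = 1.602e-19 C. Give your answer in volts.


Step 1: kT = 1.381e-23 * 257 = 3.54917e-21 J
Step 2: Vt = kT/q = 3.54917e-21 / 1.602e-19
Step 3: Vt = 0.02215 V

0.02215


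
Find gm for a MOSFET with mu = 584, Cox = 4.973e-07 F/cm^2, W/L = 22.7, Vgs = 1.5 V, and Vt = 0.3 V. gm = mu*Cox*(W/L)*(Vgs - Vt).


Step 1: Vov = Vgs - Vt = 1.5 - 0.3 = 1.2 V
Step 2: gm = mu * Cox * (W/L) * Vov
Step 3: gm = 584 * 4.973e-07 * 22.7 * 1.2 = 7.91e-03 S

7.91e-03


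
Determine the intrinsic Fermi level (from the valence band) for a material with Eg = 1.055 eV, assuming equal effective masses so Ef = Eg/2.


Step 1: For an intrinsic semiconductor, the Fermi level sits at midgap.
Step 2: Ef = Eg / 2 = 1.055 / 2 = 0.5275 eV

0.5275


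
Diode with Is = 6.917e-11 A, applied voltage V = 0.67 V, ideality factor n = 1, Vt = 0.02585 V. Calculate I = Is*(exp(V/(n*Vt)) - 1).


Step 1: V/(n*Vt) = 0.67/(1*0.02585) = 25.9188
Step 2: exp(25.9188) = 1.8046e+11
Step 3: I = 6.917e-11 * (1.8046e+11 - 1) = 1.25e+01 A

1.25e+01


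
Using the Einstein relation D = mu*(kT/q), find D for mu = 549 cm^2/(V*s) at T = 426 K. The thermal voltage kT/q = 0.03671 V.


Step 1: D = mu * (kT/q)
Step 2: D = 549 * 0.03671
Step 3: D = 20.15 cm^2/s

20.15


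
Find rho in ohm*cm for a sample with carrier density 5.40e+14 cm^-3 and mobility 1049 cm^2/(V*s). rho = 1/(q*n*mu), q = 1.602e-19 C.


Step 1: sigma = q * n * mu = 1.602e-19 * 5.40e+14 * 1049 = 9.07469e-02 S/cm
Step 2: rho = 1 / sigma = 1 / 9.07469e-02 = 11.02 ohm*cm

11.02


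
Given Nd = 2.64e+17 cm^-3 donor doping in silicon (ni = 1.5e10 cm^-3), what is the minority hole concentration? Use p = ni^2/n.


Step 1: Since Nd >> ni, n ≈ Nd = 2.64e+17 cm^-3
Step 2: p = ni^2 / n = (1.5e10)^2 / 2.64e+17
Step 3: p = 2.25e20 / 2.64e+17 = 8.52e+02 cm^-3

8.52e+02


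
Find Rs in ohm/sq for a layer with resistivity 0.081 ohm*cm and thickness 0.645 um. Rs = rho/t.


Step 1: Convert thickness to cm: t = 0.645 um = 6.4500e-05 cm
Step 2: Rs = rho / t = 0.081 / 6.4500e-05
Step 3: Rs = 1255.8 ohm/sq

1255.8


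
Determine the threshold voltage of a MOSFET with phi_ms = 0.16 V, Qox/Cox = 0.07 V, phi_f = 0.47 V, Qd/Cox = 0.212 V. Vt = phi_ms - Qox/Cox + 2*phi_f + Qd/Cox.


Step 1: Vt = phi_ms - Qox/Cox + 2*phi_f + Qd/Cox
Step 2: Vt = 0.16 - 0.07 + 2*0.47 + 0.212
Step 3: Vt = 0.16 - 0.07 + 0.94 + 0.212
Step 4: Vt = 1.242 V

1.242


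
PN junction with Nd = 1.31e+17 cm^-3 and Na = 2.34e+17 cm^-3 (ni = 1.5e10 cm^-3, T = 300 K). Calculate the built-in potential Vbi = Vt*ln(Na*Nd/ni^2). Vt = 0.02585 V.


Step 1: Compute Na*Nd/ni^2 = 2.34e+17 * 1.31e+17 / (1.5e10)^2 = 1.3624e+14
Step 2: ln(1.3624e+14) = 32.5454
Step 3: Vbi = 0.02585 * 32.5454 = 0.841 V

0.841


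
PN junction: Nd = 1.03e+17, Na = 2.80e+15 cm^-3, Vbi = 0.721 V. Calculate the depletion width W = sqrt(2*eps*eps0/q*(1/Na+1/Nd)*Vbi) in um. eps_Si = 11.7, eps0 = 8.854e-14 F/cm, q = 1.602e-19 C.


Step 1: 1/Na + 1/Nd = 1/2.80e+15 + 1/1.03e+17 = 3.66852e-16
Step 2: 2*eps*eps0/q = 2*11.7*8.854e-14/1.602e-19 = 1.293281e+07
Step 3: W^2 = 1.293281e+07 * 3.66852e-16 * 0.721 = 3.42073e-09
Step 4: W = sqrt(3.42073e-09) = 5.849e-05 cm = 0.5849 um

0.5849


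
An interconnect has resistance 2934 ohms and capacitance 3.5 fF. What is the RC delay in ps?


Step 1: tau = R * C
Step 2: tau = 2934 * 3.5 fF = 2934 * 3.5e-15 F
Step 3: tau = 1.0269e-11 s = 10.269 ps

10.269


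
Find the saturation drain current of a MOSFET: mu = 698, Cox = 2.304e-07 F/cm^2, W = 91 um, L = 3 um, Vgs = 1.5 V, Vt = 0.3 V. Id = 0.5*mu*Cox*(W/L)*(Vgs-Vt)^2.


Step 1: Overdrive voltage Vov = Vgs - Vt = 1.5 - 0.3 = 1.2 V
Step 2: W/L = 91/3 = 30.3333
Step 3: Id = 0.5 * 698 * 2.304e-07 * 30.3333 * 1.2^2
Step 4: Id = 3.51e-03 A

3.51e-03


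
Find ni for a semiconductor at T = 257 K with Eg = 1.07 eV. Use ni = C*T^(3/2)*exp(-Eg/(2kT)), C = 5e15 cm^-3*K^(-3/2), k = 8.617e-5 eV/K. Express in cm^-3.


Step 1: Compute kT = 8.617e-5 * 257 = 0.02214569 eV
Step 2: Exponent = -Eg/(2kT) = -1.07/(2*0.02214569) = -24.15820
Step 3: T^(3/2) = 257^1.5 = 4120.02
Step 4: ni = 5e15 * 4120.02 * exp(-24.15820) = 6.64e+08 cm^-3

6.64e+08


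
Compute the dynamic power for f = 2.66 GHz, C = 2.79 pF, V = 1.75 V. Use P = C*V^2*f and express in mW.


Step 1: V^2 = 1.75^2 = 3.0625 V^2
Step 2: P = C*V^2*f = 2.79e-12 F * 3.0625 * 2.66e9 Hz
Step 3: P = 2.27280375e-02 W
Step 4: P = 22.728 mW

22.728


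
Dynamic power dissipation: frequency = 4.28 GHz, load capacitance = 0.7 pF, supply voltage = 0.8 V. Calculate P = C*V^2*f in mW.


Step 1: V^2 = 0.8^2 = 0.64 V^2
Step 2: P = C*V^2*f = 0.7e-12 F * 0.64 * 4.28e9 Hz
Step 3: P = 1.91744e-03 W
Step 4: P = 1.917 mW

1.917


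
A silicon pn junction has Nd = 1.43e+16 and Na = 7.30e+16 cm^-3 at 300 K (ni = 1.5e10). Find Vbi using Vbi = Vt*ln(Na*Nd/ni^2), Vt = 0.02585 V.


Step 1: Compute Na*Nd/ni^2 = 7.30e+16 * 1.43e+16 / (1.5e10)^2 = 4.6396e+12
Step 2: ln(4.6396e+12) = 29.1656
Step 3: Vbi = 0.02585 * 29.1656 = 0.754 V

0.754


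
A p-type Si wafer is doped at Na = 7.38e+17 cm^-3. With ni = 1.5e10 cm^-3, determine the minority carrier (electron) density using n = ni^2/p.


Step 1: Majority hole concentration p ≈ Na = 7.38e+17 cm^-3
Step 2: n = ni^2 / Na = (1.5e10)^2 / 7.38e+17
Step 3: n = 3.05e+02 cm^-3

3.05e+02


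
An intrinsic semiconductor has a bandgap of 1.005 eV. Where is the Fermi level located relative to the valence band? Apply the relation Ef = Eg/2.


Step 1: For an intrinsic semiconductor, the Fermi level sits at midgap.
Step 2: Ef = Eg / 2 = 1.005 / 2 = 0.5025 eV

0.5025


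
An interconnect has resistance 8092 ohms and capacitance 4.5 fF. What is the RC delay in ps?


Step 1: tau = R * C
Step 2: tau = 8092 * 4.5 fF = 8092 * 4.5e-15 F
Step 3: tau = 3.6414e-11 s = 36.414 ps

36.414


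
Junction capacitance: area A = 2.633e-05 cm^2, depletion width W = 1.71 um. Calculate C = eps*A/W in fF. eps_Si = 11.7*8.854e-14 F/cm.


Step 1: eps_Si = 11.7 * 8.854e-14 = 1.035918e-12 F/cm
Step 2: W in cm = 1.71 * 1e-4 = 1.71e-04 cm
Step 3: C = 1.035918e-12 * 2.633e-05 / 1.71e-04 = 1.595071e-13 F
Step 4: C = 159.51 fF

159.51


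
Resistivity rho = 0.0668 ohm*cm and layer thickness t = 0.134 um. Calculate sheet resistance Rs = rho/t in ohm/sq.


Step 1: Convert thickness to cm: t = 0.134 um = 1.3400e-05 cm
Step 2: Rs = rho / t = 0.0668 / 1.3400e-05
Step 3: Rs = 4985.1 ohm/sq

4985.1


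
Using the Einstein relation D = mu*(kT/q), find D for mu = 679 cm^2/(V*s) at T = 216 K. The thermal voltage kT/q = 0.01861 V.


Step 1: D = mu * (kT/q)
Step 2: D = 679 * 0.01861
Step 3: D = 12.64 cm^2/s

12.64


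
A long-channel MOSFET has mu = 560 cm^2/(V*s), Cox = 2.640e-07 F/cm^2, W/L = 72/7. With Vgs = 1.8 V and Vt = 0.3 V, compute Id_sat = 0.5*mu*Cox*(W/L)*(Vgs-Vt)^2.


Step 1: Overdrive voltage Vov = Vgs - Vt = 1.8 - 0.3 = 1.5 V
Step 2: W/L = 72/7 = 10.2857
Step 3: Id = 0.5 * 560 * 2.640e-07 * 10.2857 * 1.5^2
Step 4: Id = 1.71e-03 A

1.71e-03


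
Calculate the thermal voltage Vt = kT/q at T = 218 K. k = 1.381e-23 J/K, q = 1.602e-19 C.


Step 1: kT = 1.381e-23 * 218 = 3.01058e-21 J
Step 2: Vt = kT/q = 3.01058e-21 / 1.602e-19
Step 3: Vt = 0.01879 V

0.01879


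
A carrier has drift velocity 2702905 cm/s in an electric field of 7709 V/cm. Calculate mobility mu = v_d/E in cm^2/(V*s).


Step 1: mu = v_d / E
Step 2: mu = 2702905 / 7709
Step 3: mu = 350.62 cm^2/(V*s)

350.62


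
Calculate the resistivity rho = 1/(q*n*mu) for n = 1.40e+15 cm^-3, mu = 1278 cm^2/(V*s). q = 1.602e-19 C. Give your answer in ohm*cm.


Step 1: sigma = q * n * mu = 1.602e-19 * 1.40e+15 * 1278 = 2.86630e-01 S/cm
Step 2: rho = 1 / sigma = 1 / 2.86630e-01 = 3.489 ohm*cm

3.489


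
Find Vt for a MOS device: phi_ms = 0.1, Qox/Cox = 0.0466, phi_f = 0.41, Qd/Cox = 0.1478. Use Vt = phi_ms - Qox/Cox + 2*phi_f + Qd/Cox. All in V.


Step 1: Vt = phi_ms - Qox/Cox + 2*phi_f + Qd/Cox
Step 2: Vt = 0.1 - 0.0466 + 2*0.41 + 0.1478
Step 3: Vt = 0.1 - 0.0466 + 0.82 + 0.1478
Step 4: Vt = 1.0212 V

1.0212


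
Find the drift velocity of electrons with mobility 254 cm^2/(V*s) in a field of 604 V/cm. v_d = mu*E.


Step 1: v_d = mu * E
Step 2: v_d = 254 * 604 = 153416
Step 3: v_d = 1.53e+05 cm/s

1.53e+05


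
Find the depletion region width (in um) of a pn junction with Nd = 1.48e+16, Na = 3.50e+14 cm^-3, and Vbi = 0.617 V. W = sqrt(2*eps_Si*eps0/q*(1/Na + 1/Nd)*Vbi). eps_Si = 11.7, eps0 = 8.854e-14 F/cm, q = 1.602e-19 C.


Step 1: 1/Na + 1/Nd = 1/3.50e+14 + 1/1.48e+16 = 2.92471e-15
Step 2: 2*eps*eps0/q = 2*11.7*8.854e-14/1.602e-19 = 1.293281e+07
Step 3: W^2 = 1.293281e+07 * 2.92471e-15 * 0.617 = 2.33379e-08
Step 4: W = sqrt(2.33379e-08) = 1.528e-04 cm = 1.528 um

1.528


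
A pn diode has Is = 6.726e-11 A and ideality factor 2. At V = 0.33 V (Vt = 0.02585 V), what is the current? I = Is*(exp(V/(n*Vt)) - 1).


Step 1: V/(n*Vt) = 0.33/(2*0.02585) = 6.3830
Step 2: exp(6.3830) = 5.9170e+02
Step 3: I = 6.726e-11 * (5.9170e+02 - 1) = 3.97e-08 A

3.97e-08


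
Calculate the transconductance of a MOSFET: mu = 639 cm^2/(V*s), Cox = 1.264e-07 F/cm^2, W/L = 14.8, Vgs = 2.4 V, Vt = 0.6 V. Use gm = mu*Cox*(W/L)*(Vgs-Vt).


Step 1: Vov = Vgs - Vt = 2.4 - 0.6 = 1.8 V
Step 2: gm = mu * Cox * (W/L) * Vov
Step 3: gm = 639 * 1.264e-07 * 14.8 * 1.8 = 2.15e-03 S

2.15e-03


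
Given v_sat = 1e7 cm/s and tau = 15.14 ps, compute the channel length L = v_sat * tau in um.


Step 1: tau in seconds = 15.14 ps * 1e-12 = 1.5140e-11 s
Step 2: L = v_sat * tau = 1e7 * 1.5140e-11 = 1.5140e-04 cm
Step 3: L in um = 1.5140e-04 * 1e4 = 1.514 um

1.514


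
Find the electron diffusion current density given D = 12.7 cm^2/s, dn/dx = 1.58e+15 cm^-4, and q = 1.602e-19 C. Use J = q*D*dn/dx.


Step 1: J = q * D * (dn/dx)
Step 2: J = 1.602e-19 * 12.7 * 1.58e+15
Step 3: J = 3.21e-03 A/cm^2

3.21e-03


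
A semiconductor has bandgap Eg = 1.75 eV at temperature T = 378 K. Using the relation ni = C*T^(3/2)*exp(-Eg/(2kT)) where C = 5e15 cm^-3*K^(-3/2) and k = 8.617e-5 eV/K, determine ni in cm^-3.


Step 1: Compute kT = 8.617e-5 * 378 = 0.03257226 eV
Step 2: Exponent = -Eg/(2kT) = -1.75/(2*0.03257226) = -26.86335
Step 3: T^(3/2) = 378^1.5 = 7349.16
Step 4: ni = 5e15 * 7349.16 * exp(-26.86335) = 7.92e+07 cm^-3

7.92e+07


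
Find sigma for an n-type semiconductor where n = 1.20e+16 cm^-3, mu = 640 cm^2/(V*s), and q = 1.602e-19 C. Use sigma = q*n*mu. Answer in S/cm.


Step 1: sigma = q * n * mu
Step 2: sigma = 1.602e-19 * 1.20e+16 * 640
Step 3: sigma = 1.230e+00 S/cm

1.230e+00


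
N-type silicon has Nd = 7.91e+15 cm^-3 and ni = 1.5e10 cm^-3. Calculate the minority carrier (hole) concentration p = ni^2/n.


Step 1: Since Nd >> ni, n ≈ Nd = 7.91e+15 cm^-3
Step 2: p = ni^2 / n = (1.5e10)^2 / 7.91e+15
Step 3: p = 2.25e20 / 7.91e+15 = 2.84e+04 cm^-3

2.84e+04


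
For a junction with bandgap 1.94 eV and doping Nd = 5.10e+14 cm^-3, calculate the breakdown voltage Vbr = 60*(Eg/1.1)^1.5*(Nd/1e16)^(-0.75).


Step 1: Eg/1.1 = 1.94/1.1 = 1.763636
Step 2: (Eg/1.1)^1.5 = 1.763636^1.5 = 2.342143
Step 3: (Nd/1e16)^(-0.75) = (0.051)^(-0.75) = 9.317993
Step 4: Vbr = 60 * 2.342143 * 9.317993 = 1309.4 V

1309.4


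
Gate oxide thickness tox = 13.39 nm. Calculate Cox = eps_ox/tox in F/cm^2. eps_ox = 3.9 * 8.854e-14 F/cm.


Step 1: eps_ox = 3.9 * 8.854e-14 = 3.45306e-13 F/cm
Step 2: tox in cm = 13.39 nm * 1e-7 = 1.3390e-06 cm
Step 3: Cox = 3.45306e-13 / 1.3390e-06 = 2.58e-07 F/cm^2

2.58e-07


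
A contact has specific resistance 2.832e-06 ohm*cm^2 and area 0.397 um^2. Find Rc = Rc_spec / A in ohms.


Step 1: Convert area to cm^2: 0.397 um^2 = 3.9700e-09 cm^2
Step 2: Rc = Rc_spec / A = 2.832e-06 / 3.9700e-09
Step 3: Rc = 7.13e+02 ohms

7.13e+02


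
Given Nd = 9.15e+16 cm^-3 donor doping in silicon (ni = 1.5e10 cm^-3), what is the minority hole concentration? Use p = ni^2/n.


Step 1: Since Nd >> ni, n ≈ Nd = 9.15e+16 cm^-3
Step 2: p = ni^2 / n = (1.5e10)^2 / 9.15e+16
Step 3: p = 2.25e20 / 9.15e+16 = 2.46e+03 cm^-3

2.46e+03


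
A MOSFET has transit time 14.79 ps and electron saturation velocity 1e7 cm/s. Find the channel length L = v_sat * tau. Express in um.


Step 1: tau in seconds = 14.79 ps * 1e-12 = 1.4790e-11 s
Step 2: L = v_sat * tau = 1e7 * 1.4790e-11 = 1.4790e-04 cm
Step 3: L in um = 1.4790e-04 * 1e4 = 1.479 um

1.479


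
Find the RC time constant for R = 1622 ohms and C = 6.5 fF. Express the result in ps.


Step 1: tau = R * C
Step 2: tau = 1622 * 6.5 fF = 1622 * 6.5e-15 F
Step 3: tau = 1.0543e-11 s = 10.543 ps

10.543


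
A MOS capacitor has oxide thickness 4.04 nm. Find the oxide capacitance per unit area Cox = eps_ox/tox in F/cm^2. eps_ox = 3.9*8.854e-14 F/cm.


Step 1: eps_ox = 3.9 * 8.854e-14 = 3.45306e-13 F/cm
Step 2: tox in cm = 4.04 nm * 1e-7 = 4.0400e-07 cm
Step 3: Cox = 3.45306e-13 / 4.0400e-07 = 8.55e-07 F/cm^2

8.55e-07


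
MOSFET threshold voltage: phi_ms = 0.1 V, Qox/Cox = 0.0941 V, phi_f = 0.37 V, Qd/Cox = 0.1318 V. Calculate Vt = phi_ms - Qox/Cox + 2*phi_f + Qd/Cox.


Step 1: Vt = phi_ms - Qox/Cox + 2*phi_f + Qd/Cox
Step 2: Vt = 0.1 - 0.0941 + 2*0.37 + 0.1318
Step 3: Vt = 0.1 - 0.0941 + 0.74 + 0.1318
Step 4: Vt = 0.8777 V

0.8777


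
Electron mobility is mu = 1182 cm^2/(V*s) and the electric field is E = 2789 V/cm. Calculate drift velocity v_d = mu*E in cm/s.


Step 1: v_d = mu * E
Step 2: v_d = 1182 * 2789 = 3296598
Step 3: v_d = 3.30e+06 cm/s

3.30e+06


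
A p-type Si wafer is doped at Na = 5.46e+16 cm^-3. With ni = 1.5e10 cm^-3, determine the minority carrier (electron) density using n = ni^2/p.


Step 1: Majority hole concentration p ≈ Na = 5.46e+16 cm^-3
Step 2: n = ni^2 / Na = (1.5e10)^2 / 5.46e+16
Step 3: n = 4.12e+03 cm^-3

4.12e+03


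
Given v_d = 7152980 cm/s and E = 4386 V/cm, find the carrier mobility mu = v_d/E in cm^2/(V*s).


Step 1: mu = v_d / E
Step 2: mu = 7152980 / 4386
Step 3: mu = 1630.87 cm^2/(V*s)

1630.87


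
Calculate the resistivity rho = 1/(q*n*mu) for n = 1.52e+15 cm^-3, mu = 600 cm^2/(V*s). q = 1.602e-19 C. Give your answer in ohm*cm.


Step 1: sigma = q * n * mu = 1.602e-19 * 1.52e+15 * 600 = 1.46102e-01 S/cm
Step 2: rho = 1 / sigma = 1 / 1.46102e-01 = 6.845 ohm*cm

6.845


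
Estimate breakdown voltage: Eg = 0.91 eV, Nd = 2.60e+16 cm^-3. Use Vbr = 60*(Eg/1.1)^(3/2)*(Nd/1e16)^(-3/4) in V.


Step 1: Eg/1.1 = 0.91/1.1 = 0.827273
Step 2: (Eg/1.1)^1.5 = 0.827273^1.5 = 0.752442
Step 3: (Nd/1e16)^(-0.75) = (2.6)^(-0.75) = 0.488394
Step 4: Vbr = 60 * 0.752442 * 0.488394 = 22.0 V

22.0


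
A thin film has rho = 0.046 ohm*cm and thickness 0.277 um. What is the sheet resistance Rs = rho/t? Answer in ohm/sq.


Step 1: Convert thickness to cm: t = 0.277 um = 2.7700e-05 cm
Step 2: Rs = rho / t = 0.046 / 2.7700e-05
Step 3: Rs = 1660.6 ohm/sq

1660.6


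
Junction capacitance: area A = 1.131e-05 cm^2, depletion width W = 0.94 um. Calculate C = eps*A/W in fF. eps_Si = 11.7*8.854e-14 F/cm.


Step 1: eps_Si = 11.7 * 8.854e-14 = 1.035918e-12 F/cm
Step 2: W in cm = 0.94 * 1e-4 = 9.40e-05 cm
Step 3: C = 1.035918e-12 * 1.131e-05 / 9.40e-05 = 1.246408e-13 F
Step 4: C = 124.64 fF

124.64


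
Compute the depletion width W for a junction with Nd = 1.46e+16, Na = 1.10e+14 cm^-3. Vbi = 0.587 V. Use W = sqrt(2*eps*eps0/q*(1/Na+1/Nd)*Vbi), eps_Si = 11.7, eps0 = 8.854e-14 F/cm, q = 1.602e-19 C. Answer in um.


Step 1: 1/Na + 1/Nd = 1/1.10e+14 + 1/1.46e+16 = 9.15940e-15
Step 2: 2*eps*eps0/q = 2*11.7*8.854e-14/1.602e-19 = 1.293281e+07
Step 3: W^2 = 1.293281e+07 * 9.15940e-15 * 0.587 = 6.95341e-08
Step 4: W = sqrt(6.95341e-08) = 2.637e-04 cm = 2.637 um

2.637


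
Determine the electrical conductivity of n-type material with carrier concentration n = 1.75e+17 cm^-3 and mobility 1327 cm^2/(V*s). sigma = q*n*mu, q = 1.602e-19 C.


Step 1: sigma = q * n * mu
Step 2: sigma = 1.602e-19 * 1.75e+17 * 1327
Step 3: sigma = 3.720e+01 S/cm

3.720e+01


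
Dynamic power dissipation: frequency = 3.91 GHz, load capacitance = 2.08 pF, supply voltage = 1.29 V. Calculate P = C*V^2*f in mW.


Step 1: V^2 = 1.29^2 = 1.6641 V^2
Step 2: P = C*V^2*f = 2.08e-12 F * 1.6641 * 3.91e9 Hz
Step 3: P = 1.353379248e-02 W
Step 4: P = 13.534 mW

13.534


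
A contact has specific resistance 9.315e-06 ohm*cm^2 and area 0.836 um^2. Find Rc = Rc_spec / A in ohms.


Step 1: Convert area to cm^2: 0.836 um^2 = 8.3600e-09 cm^2
Step 2: Rc = Rc_spec / A = 9.315e-06 / 8.3600e-09
Step 3: Rc = 1.11e+03 ohms

1.11e+03


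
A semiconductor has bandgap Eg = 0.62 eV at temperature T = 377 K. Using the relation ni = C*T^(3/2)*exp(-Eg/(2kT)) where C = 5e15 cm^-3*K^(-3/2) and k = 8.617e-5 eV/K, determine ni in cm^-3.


Step 1: Compute kT = 8.617e-5 * 377 = 0.03248609 eV
Step 2: Exponent = -Eg/(2kT) = -0.62/(2*0.03248609) = -9.54255
Step 3: T^(3/2) = 377^1.5 = 7320.02
Step 4: ni = 5e15 * 7320.02 * exp(-9.54255) = 2.63e+15 cm^-3

2.63e+15


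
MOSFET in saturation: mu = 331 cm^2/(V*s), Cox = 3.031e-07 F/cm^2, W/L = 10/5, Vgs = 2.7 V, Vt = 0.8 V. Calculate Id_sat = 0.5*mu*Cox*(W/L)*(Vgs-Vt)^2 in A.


Step 1: Overdrive voltage Vov = Vgs - Vt = 2.7 - 0.8 = 1.9 V
Step 2: W/L = 10/5 = 2
Step 3: Id = 0.5 * 331 * 3.031e-07 * 2 * 1.9^2
Step 4: Id = 3.62e-04 A

3.62e-04


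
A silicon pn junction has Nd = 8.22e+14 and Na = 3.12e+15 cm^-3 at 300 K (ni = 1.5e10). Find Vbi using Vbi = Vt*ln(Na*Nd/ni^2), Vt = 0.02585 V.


Step 1: Compute Na*Nd/ni^2 = 3.12e+15 * 8.22e+14 / (1.5e10)^2 = 1.1398e+10
Step 2: ln(1.1398e+10) = 23.1567
Step 3: Vbi = 0.02585 * 23.1567 = 0.599 V

0.599


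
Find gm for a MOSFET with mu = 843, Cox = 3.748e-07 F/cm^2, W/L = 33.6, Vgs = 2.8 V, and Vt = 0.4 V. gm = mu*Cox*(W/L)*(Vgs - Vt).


Step 1: Vov = Vgs - Vt = 2.8 - 0.4 = 2.4 V
Step 2: gm = mu * Cox * (W/L) * Vov
Step 3: gm = 843 * 3.748e-07 * 33.6 * 2.4 = 2.55e-02 S

2.55e-02


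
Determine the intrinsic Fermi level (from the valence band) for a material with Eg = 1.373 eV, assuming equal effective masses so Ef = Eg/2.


Step 1: For an intrinsic semiconductor, the Fermi level sits at midgap.
Step 2: Ef = Eg / 2 = 1.373 / 2 = 0.6865 eV

0.6865


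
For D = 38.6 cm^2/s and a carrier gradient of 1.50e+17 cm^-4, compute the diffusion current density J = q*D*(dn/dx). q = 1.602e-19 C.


Step 1: J = q * D * (dn/dx)
Step 2: J = 1.602e-19 * 38.6 * 1.50e+17
Step 3: J = 9.28e-01 A/cm^2

9.28e-01


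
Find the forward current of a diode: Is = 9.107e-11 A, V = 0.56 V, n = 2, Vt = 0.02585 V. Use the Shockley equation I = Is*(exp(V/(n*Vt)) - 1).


Step 1: V/(n*Vt) = 0.56/(2*0.02585) = 10.8317
Step 2: exp(10.8317) = 5.0600e+04
Step 3: I = 9.107e-11 * (5.0600e+04 - 1) = 4.61e-06 A

4.61e-06


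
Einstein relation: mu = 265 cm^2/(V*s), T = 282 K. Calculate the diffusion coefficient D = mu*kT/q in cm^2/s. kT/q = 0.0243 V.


Step 1: D = mu * (kT/q)
Step 2: D = 265 * 0.0243
Step 3: D = 6.44 cm^2/s

6.44


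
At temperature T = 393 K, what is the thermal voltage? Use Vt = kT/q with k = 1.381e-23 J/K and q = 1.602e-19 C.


Step 1: kT = 1.381e-23 * 393 = 5.42733e-21 J
Step 2: Vt = kT/q = 5.42733e-21 / 1.602e-19
Step 3: Vt = 0.03388 V

0.03388


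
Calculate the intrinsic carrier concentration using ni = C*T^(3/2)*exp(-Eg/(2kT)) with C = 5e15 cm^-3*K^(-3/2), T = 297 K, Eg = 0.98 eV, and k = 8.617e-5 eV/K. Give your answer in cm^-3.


Step 1: Compute kT = 8.617e-5 * 297 = 0.02559249 eV
Step 2: Exponent = -Eg/(2kT) = -0.98/(2*0.02559249) = -19.14624
Step 3: T^(3/2) = 297^1.5 = 5118.41
Step 4: ni = 5e15 * 5118.41 * exp(-19.14624) = 1.24e+11 cm^-3

1.24e+11


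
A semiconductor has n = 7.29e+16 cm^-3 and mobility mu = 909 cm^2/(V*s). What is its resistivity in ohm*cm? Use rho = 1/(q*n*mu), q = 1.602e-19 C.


Step 1: sigma = q * n * mu = 1.602e-19 * 7.29e+16 * 909 = 1.06158e+01 S/cm
Step 2: rho = 1 / sigma = 1 / 1.06158e+01 = 0.0942 ohm*cm

0.0942


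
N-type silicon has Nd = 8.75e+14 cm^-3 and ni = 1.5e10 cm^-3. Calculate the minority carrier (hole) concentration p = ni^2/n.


Step 1: Since Nd >> ni, n ≈ Nd = 8.75e+14 cm^-3
Step 2: p = ni^2 / n = (1.5e10)^2 / 8.75e+14
Step 3: p = 2.25e20 / 8.75e+14 = 2.57e+05 cm^-3

2.57e+05


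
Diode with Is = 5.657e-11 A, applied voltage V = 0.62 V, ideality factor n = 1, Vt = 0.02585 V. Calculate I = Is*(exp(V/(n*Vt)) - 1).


Step 1: V/(n*Vt) = 0.62/(1*0.02585) = 23.9845
Step 2: exp(23.9845) = 2.6082e+10
Step 3: I = 5.657e-11 * (2.6082e+10 - 1) = 1.48e+00 A

1.48e+00


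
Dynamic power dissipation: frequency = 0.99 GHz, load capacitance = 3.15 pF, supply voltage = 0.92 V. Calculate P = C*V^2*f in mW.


Step 1: V^2 = 0.92^2 = 0.8464 V^2
Step 2: P = C*V^2*f = 3.15e-12 F * 0.8464 * 0.99e9 Hz
Step 3: P = 2.6394984e-03 W
Step 4: P = 2.639 mW

2.639


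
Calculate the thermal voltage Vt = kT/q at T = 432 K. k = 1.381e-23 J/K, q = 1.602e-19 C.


Step 1: kT = 1.381e-23 * 432 = 5.96592e-21 J
Step 2: Vt = kT/q = 5.96592e-21 / 1.602e-19
Step 3: Vt = 0.03724 V

0.03724


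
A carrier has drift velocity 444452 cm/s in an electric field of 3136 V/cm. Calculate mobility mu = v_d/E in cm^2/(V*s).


Step 1: mu = v_d / E
Step 2: mu = 444452 / 3136
Step 3: mu = 141.73 cm^2/(V*s)

141.73


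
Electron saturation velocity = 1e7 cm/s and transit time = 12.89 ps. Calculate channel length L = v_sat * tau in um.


Step 1: tau in seconds = 12.89 ps * 1e-12 = 1.2890e-11 s
Step 2: L = v_sat * tau = 1e7 * 1.2890e-11 = 1.2890e-04 cm
Step 3: L in um = 1.2890e-04 * 1e4 = 1.289 um

1.289


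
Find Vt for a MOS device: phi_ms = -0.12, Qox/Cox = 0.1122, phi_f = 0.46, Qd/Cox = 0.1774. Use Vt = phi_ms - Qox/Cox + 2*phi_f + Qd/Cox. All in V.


Step 1: Vt = phi_ms - Qox/Cox + 2*phi_f + Qd/Cox
Step 2: Vt = -0.12 - 0.1122 + 2*0.46 + 0.1774
Step 3: Vt = -0.12 - 0.1122 + 0.92 + 0.1774
Step 4: Vt = 0.8652 V

0.8652


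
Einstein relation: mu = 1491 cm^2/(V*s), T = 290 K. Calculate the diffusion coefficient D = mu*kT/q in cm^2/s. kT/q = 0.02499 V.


Step 1: D = mu * (kT/q)
Step 2: D = 1491 * 0.02499
Step 3: D = 37.26 cm^2/s

37.26


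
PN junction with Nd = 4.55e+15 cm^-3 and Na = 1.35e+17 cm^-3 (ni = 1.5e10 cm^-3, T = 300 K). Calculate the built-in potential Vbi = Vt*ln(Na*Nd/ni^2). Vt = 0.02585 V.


Step 1: Compute Na*Nd/ni^2 = 1.35e+17 * 4.55e+15 / (1.5e10)^2 = 2.7300e+12
Step 2: ln(2.7300e+12) = 28.6353
Step 3: Vbi = 0.02585 * 28.6353 = 0.74 V

0.74


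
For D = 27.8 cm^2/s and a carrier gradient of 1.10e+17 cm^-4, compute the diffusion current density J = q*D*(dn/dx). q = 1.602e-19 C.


Step 1: J = q * D * (dn/dx)
Step 2: J = 1.602e-19 * 27.8 * 1.10e+17
Step 3: J = 4.90e-01 A/cm^2

4.90e-01


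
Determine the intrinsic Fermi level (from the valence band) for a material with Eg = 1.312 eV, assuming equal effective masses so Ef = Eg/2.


Step 1: For an intrinsic semiconductor, the Fermi level sits at midgap.
Step 2: Ef = Eg / 2 = 1.312 / 2 = 0.656 eV

0.656


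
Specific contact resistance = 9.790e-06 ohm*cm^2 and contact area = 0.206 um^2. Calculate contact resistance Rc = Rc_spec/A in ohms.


Step 1: Convert area to cm^2: 0.206 um^2 = 2.0600e-09 cm^2
Step 2: Rc = Rc_spec / A = 9.790e-06 / 2.0600e-09
Step 3: Rc = 4.75e+03 ohms

4.75e+03


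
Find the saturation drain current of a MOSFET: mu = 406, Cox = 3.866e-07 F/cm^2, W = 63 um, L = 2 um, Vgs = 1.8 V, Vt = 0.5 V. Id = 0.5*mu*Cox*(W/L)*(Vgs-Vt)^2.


Step 1: Overdrive voltage Vov = Vgs - Vt = 1.8 - 0.5 = 1.3 V
Step 2: W/L = 63/2 = 31.5
Step 3: Id = 0.5 * 406 * 3.866e-07 * 31.5 * 1.3^2
Step 4: Id = 4.18e-03 A

4.18e-03


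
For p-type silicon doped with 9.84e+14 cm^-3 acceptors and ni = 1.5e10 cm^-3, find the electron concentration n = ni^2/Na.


Step 1: Majority hole concentration p ≈ Na = 9.84e+14 cm^-3
Step 2: n = ni^2 / Na = (1.5e10)^2 / 9.84e+14
Step 3: n = 2.29e+05 cm^-3

2.29e+05


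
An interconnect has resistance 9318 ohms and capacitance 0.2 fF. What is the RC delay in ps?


Step 1: tau = R * C
Step 2: tau = 9318 * 0.2 fF = 9318 * 2.0e-16 F
Step 3: tau = 1.8636e-12 s = 1.8636 ps

1.8636


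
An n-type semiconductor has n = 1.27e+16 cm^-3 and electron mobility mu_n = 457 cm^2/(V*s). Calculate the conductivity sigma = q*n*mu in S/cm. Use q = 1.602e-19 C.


Step 1: sigma = q * n * mu
Step 2: sigma = 1.602e-19 * 1.27e+16 * 457
Step 3: sigma = 9.298e-01 S/cm

9.298e-01


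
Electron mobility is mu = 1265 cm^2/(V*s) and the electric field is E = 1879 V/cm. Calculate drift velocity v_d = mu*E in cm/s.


Step 1: v_d = mu * E
Step 2: v_d = 1265 * 1879 = 2376935
Step 3: v_d = 2.38e+06 cm/s

2.38e+06


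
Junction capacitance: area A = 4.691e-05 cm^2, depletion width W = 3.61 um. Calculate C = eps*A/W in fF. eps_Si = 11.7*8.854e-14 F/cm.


Step 1: eps_Si = 11.7 * 8.854e-14 = 1.035918e-12 F/cm
Step 2: W in cm = 3.61 * 1e-4 = 3.61e-04 cm
Step 3: C = 1.035918e-12 * 4.691e-05 / 3.61e-04 = 1.346119e-13 F
Step 4: C = 134.61 fF

134.61


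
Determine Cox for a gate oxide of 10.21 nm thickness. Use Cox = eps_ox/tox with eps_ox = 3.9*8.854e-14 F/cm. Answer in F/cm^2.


Step 1: eps_ox = 3.9 * 8.854e-14 = 3.45306e-13 F/cm
Step 2: tox in cm = 10.21 nm * 1e-7 = 1.0210e-06 cm
Step 3: Cox = 3.45306e-13 / 1.0210e-06 = 3.38e-07 F/cm^2

3.38e-07


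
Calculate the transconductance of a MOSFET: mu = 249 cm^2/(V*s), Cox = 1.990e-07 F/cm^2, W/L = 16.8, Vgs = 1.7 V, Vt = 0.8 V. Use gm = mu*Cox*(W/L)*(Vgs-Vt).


Step 1: Vov = Vgs - Vt = 1.7 - 0.8 = 0.9 V
Step 2: gm = mu * Cox * (W/L) * Vov
Step 3: gm = 249 * 1.990e-07 * 16.8 * 0.9 = 7.49e-04 S

7.49e-04


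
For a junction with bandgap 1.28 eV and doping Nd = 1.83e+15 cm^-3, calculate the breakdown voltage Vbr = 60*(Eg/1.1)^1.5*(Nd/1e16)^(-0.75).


Step 1: Eg/1.1 = 1.28/1.1 = 1.163636
Step 2: (Eg/1.1)^1.5 = 1.163636^1.5 = 1.255237
Step 3: (Nd/1e16)^(-0.75) = (0.183)^(-0.75) = 3.574059
Step 4: Vbr = 60 * 1.255237 * 3.574059 = 269.2 V

269.2


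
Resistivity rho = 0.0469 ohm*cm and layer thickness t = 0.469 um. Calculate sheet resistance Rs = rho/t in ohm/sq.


Step 1: Convert thickness to cm: t = 0.469 um = 4.6900e-05 cm
Step 2: Rs = rho / t = 0.0469 / 4.6900e-05
Step 3: Rs = 1000.0 ohm/sq

1000.0


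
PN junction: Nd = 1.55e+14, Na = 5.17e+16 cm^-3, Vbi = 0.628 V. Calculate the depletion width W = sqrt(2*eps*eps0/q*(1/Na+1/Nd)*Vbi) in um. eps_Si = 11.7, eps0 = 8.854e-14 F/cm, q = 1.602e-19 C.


Step 1: 1/Na + 1/Nd = 1/5.17e+16 + 1/1.55e+14 = 6.47096e-15
Step 2: 2*eps*eps0/q = 2*11.7*8.854e-14/1.602e-19 = 1.293281e+07
Step 3: W^2 = 1.293281e+07 * 6.47096e-15 * 0.628 = 5.25559e-08
Step 4: W = sqrt(5.25559e-08) = 2.293e-04 cm = 2.293 um

2.293


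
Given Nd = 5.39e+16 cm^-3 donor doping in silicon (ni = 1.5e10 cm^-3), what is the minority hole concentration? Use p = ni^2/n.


Step 1: Since Nd >> ni, n ≈ Nd = 5.39e+16 cm^-3
Step 2: p = ni^2 / n = (1.5e10)^2 / 5.39e+16
Step 3: p = 2.25e20 / 5.39e+16 = 4.17e+03 cm^-3

4.17e+03


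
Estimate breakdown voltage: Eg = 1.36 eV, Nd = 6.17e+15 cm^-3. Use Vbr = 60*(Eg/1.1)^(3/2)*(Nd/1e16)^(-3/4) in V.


Step 1: Eg/1.1 = 1.36/1.1 = 1.236364
Step 2: (Eg/1.1)^1.5 = 1.236364^1.5 = 1.374737
Step 3: (Nd/1e16)^(-0.75) = (0.617)^(-0.75) = 1.436435
Step 4: Vbr = 60 * 1.374737 * 1.436435 = 118.5 V

118.5


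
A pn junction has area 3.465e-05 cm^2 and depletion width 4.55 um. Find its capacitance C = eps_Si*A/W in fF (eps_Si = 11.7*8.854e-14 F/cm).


Step 1: eps_Si = 11.7 * 8.854e-14 = 1.035918e-12 F/cm
Step 2: W in cm = 4.55 * 1e-4 = 4.55e-04 cm
Step 3: C = 1.035918e-12 * 3.465e-05 / 4.55e-04 = 7.888914e-14 F
Step 4: C = 78.89 fF

78.89


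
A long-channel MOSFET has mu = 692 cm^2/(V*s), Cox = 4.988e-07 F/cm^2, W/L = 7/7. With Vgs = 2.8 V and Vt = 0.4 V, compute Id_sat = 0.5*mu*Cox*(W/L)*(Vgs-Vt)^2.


Step 1: Overdrive voltage Vov = Vgs - Vt = 2.8 - 0.4 = 2.4 V
Step 2: W/L = 7/7 = 1
Step 3: Id = 0.5 * 692 * 4.988e-07 * 1 * 2.4^2
Step 4: Id = 9.94e-04 A

9.94e-04


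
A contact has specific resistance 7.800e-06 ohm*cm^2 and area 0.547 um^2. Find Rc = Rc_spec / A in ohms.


Step 1: Convert area to cm^2: 0.547 um^2 = 5.4700e-09 cm^2
Step 2: Rc = Rc_spec / A = 7.800e-06 / 5.4700e-09
Step 3: Rc = 1.43e+03 ohms

1.43e+03


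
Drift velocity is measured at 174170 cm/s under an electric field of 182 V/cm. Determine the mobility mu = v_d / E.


Step 1: mu = v_d / E
Step 2: mu = 174170 / 182
Step 3: mu = 956.98 cm^2/(V*s)

956.98


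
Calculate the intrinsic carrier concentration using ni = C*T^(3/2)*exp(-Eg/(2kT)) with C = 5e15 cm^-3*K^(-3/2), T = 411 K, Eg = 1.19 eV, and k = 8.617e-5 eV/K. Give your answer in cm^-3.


Step 1: Compute kT = 8.617e-5 * 411 = 0.03541587 eV
Step 2: Exponent = -Eg/(2kT) = -1.19/(2*0.03541587) = -16.80038
Step 3: T^(3/2) = 411^1.5 = 8332.26
Step 4: ni = 5e15 * 8332.26 * exp(-16.80038) = 2.11e+12 cm^-3

2.11e+12


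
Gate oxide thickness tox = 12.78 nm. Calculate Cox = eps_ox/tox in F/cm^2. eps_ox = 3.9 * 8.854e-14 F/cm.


Step 1: eps_ox = 3.9 * 8.854e-14 = 3.45306e-13 F/cm
Step 2: tox in cm = 12.78 nm * 1e-7 = 1.2780e-06 cm
Step 3: Cox = 3.45306e-13 / 1.2780e-06 = 2.70e-07 F/cm^2

2.70e-07


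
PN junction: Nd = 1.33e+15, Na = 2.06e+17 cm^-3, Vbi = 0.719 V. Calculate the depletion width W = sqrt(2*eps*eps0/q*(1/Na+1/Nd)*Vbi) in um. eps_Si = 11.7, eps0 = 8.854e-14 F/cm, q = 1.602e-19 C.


Step 1: 1/Na + 1/Nd = 1/2.06e+17 + 1/1.33e+15 = 7.56734e-16
Step 2: 2*eps*eps0/q = 2*11.7*8.854e-14/1.602e-19 = 1.293281e+07
Step 3: W^2 = 1.293281e+07 * 7.56734e-16 * 0.719 = 7.03664e-09
Step 4: W = sqrt(7.03664e-09) = 8.388e-05 cm = 0.8388 um

0.8388


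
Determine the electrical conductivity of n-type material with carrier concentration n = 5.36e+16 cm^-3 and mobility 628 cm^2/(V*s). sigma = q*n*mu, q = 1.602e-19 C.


Step 1: sigma = q * n * mu
Step 2: sigma = 1.602e-19 * 5.36e+16 * 628
Step 3: sigma = 5.392e+00 S/cm

5.392e+00


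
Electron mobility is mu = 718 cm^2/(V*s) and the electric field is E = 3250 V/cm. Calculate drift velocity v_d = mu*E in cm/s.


Step 1: v_d = mu * E
Step 2: v_d = 718 * 3250 = 2333500
Step 3: v_d = 2.33e+06 cm/s

2.33e+06


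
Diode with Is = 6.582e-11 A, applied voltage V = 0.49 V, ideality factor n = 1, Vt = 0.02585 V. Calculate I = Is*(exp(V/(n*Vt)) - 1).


Step 1: V/(n*Vt) = 0.49/(1*0.02585) = 18.9555
Step 2: exp(18.9555) = 1.7071e+08
Step 3: I = 6.582e-11 * (1.7071e+08 - 1) = 1.12e-02 A

1.12e-02


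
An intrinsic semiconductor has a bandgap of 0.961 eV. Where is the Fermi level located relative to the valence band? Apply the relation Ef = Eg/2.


Step 1: For an intrinsic semiconductor, the Fermi level sits at midgap.
Step 2: Ef = Eg / 2 = 0.961 / 2 = 0.4805 eV

0.4805
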